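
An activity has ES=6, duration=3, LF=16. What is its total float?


EF = ES + duration = 6 + 3 = 9
LS = LF - duration = 16 - 3 = 13
Total Float = LF - EF = 16 - 9
(or LS - ES = 13 - 6)
= 7


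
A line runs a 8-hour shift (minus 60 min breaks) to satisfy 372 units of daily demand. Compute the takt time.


Available = 8×60 - 60 = 420 min
Takt time = 420 / 372
= 1.13 min/unit


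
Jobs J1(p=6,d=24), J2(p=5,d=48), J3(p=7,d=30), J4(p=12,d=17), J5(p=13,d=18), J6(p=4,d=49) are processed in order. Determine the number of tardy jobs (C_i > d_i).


Completion vs due date:
  J1: C=6, d=24 → on time
  J2: C=11, d=48 → on time
  J3: C=18, d=30 → on time
  J4: C=30, d=17 → TARDY
  J5: C=43, d=18 → TARDY
  J6: C=47, d=49 → on time
Tardy jobs: J4, J5
Count = 2


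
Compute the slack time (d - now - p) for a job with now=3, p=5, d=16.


Slack = due - current_time - processing
= 16 - 3 - 5
= 8


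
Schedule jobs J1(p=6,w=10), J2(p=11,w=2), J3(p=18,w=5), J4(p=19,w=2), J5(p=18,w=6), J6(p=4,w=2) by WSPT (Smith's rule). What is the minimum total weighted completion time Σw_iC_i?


WSPT order (by p/w): J1 → J6 → J5 → J3 → J2 → J4
  J1: C=6, w·C=10×6=60
  J6: C=10, w·C=2×10=20
  J5: C=28, w·C=6×28=168
  J3: C=46, w·C=5×46=230
  J2: C=57, w·C=2×57=114
  J4: C=76, w·C=2×76=152
Σ w·C = 744
= 744


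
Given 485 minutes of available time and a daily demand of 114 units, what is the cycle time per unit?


Cycle time = available time / demand
= 485 / 114
= 4.25 min/unit


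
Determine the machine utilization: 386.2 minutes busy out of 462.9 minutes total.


Utilization = busy / total × 100
= 386.2 / 462.9 × 100
= 83.4%


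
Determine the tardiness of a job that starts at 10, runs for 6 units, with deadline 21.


Completion = start + processing = 10 + 6 = 16
Tardiness = max(0, C - d) = max(0, 16 - 21)
= max(0, -5)
= 0


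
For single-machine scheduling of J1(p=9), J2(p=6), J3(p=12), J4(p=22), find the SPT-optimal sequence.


SPT: sort by shortest processing time
  J2: p=6
  J1: p=9
  J3: p=12
  J4: p=22
Order: J2 → J1 → J3 → J4


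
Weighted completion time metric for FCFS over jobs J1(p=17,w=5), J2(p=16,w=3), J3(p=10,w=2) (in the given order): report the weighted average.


Completion times:
  J1: C=17, w×C=5×17=85
  J2: C=33, w×C=3×33=99
  J3: C=43, w×C=2×43=86
Sum w×C = 270
Sum w = 10
Weighted avg = 270/10
= 27.00


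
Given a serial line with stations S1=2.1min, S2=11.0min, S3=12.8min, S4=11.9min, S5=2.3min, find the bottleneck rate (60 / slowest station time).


Bottleneck = longest station time
Station times: [2.1, 11.0, 12.8, 11.9, 2.3]
Max = 12.8 min
Rate = 60 / 12.8
= 4.69 units/hour (bottleneck: 12.8min)


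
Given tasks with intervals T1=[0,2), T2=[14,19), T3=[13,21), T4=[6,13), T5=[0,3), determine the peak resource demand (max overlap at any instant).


Check each time point for overlaps:
  t=0: 2 tasks active (T1, T5)
Max concurrent = 2


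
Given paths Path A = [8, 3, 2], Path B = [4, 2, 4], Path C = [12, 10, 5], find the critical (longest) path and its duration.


Path A: 8 + 3 + 2 = 13
Path B: 4 + 2 + 4 = 10
Path C: 12 + 10 + 5 = 27
Critical path = longest = max(13, 10, 27)
= 27 (Path C)


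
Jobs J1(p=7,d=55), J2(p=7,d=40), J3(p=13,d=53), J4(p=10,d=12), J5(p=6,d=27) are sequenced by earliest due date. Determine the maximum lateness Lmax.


EDD order: J4 → J5 → J2 → J3 → J1
Completion and lateness:
  J4: C=10, d=12, L=10-12=-2
  J5: C=16, d=27, L=16-27=-11
  J2: C=23, d=40, L=23-40=-17
  J3: C=36, d=53, L=36-53=-17
  J1: C=43, d=55, L=43-55=-12
Lmax = max(-2, -11, -17, -17, -12)
= -2


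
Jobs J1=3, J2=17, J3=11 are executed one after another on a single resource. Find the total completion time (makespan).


Sequential makespan: sum all processing times
= 3 + 17 + 11
= 31 time units


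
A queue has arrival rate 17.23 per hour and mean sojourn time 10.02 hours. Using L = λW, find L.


Little's law: L = λ × W
= 17.23 × 10.02
= 172.64


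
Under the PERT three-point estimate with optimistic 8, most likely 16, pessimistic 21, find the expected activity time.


te = (o + 4m + p) / 6
= (8 + 4×16 + 21) / 6
= (8 + 64 + 21) / 6
= 93 / 6
= 15.50


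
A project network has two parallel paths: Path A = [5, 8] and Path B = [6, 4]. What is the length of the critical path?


Path A: 5 + 8 = 13
Path B: 6 + 4 = 10
Critical path = longest = max(13, 10)
= 13 (Path A)


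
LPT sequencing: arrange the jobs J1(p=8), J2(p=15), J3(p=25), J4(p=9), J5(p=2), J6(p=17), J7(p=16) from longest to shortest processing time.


LPT: sort by longest processing time first
  J3: p=25
  J6: p=17
  J7: p=16
  J2: p=15
  J4: p=9
  J1: p=8
  J5: p=2
Order: J3 → J6 → J7 → J2 → J4 → J1 → J5


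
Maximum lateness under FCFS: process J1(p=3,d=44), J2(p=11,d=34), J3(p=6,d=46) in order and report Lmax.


Lateness per job (L = C - d):
  J1: C=3, d=44, L=-41
  J2: C=14, d=34, L=-20
  J3: C=20, d=46, L=-26
Lmax = max(-41, -20, -26)
= -20


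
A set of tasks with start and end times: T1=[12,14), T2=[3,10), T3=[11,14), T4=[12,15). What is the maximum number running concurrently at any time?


Check each time point for overlaps:
  t=12: 3 tasks active (T1, T3, T4)
Max concurrent = 3


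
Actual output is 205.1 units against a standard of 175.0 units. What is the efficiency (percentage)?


Efficiency = (actual / standard) × 100
= (205.1 / 175.0) × 100
= 117.2%


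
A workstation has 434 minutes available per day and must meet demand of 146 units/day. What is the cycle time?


Cycle time = available time / demand
= 434 / 146
= 2.97 min/unit


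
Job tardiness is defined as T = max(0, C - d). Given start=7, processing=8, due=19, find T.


Completion = start + processing = 7 + 8 = 15
Tardiness = max(0, C - d) = max(0, 15 - 19)
= max(0, -4)
= 0


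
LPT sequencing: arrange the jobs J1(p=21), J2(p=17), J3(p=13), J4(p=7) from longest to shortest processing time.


LPT: sort by longest processing time first
  J1: p=21
  J2: p=17
  J3: p=13
  J4: p=7
Order: J1 → J2 → J3 → J4


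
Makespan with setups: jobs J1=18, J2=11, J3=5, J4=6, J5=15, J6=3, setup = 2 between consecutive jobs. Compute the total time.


Makespan = Σ processing + (n-1) × setup
= (18 + 11 + 5 + 6 + 15 + 3) + (6-1)×2
= 58 + 10
= 68 time units


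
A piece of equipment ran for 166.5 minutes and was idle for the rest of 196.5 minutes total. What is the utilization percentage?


Utilization = busy / total × 100
= 166.5 / 196.5 × 100
= 84.7%


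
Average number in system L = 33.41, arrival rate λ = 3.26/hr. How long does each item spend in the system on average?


Little's law: L = λW → W = L / λ
= 33.41 / 3.26
= 10.25 hours


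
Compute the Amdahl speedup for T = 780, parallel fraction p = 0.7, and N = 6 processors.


Amdahl's law: T_p = T × ((1-p) + p/N)
= 780 × ((1-0.7) + 0.7/6)
= 780 × (0.30 + 0.1167)
= 780 × 0.4167
= 325.00
Speedup = 780/325.00
= 2.40×


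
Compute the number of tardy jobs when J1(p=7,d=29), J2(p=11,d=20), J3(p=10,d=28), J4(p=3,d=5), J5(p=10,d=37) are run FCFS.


Completion vs due date:
  J1: C=7, d=29 → on time
  J2: C=18, d=20 → on time
  J3: C=28, d=28 → on time
  J4: C=31, d=5 → TARDY
  J5: C=41, d=37 → TARDY
Tardy jobs: J4, J5
Count = 2


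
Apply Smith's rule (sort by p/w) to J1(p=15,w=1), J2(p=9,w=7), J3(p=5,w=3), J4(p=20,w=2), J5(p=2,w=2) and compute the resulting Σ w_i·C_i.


WSPT order (by p/w): J5 → J2 → J3 → J4 → J1
  J5: C=2, w·C=2×2=4
  J2: C=11, w·C=7×11=77
  J3: C=16, w·C=3×16=48
  J4: C=36, w·C=2×36=72
  J1: C=51, w·C=1×51=51
Σ w·C = 252
= 252


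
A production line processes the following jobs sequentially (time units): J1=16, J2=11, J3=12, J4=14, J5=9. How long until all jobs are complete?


Sequential makespan: sum all processing times
= 16 + 11 + 12 + 14 + 9
= 62 time units


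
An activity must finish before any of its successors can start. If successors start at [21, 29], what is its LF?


LF = min of all successor start times
Successors start at: [21, 29]
LF = min(21, 29)
= 21


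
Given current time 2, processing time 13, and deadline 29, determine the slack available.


Slack = due - current_time - processing
= 29 - 2 - 13
= 14


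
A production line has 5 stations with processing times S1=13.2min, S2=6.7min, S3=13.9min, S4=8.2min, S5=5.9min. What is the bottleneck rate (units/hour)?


Bottleneck = longest station time
Station times: [13.2, 6.7, 13.9, 8.2, 5.9]
Max = 13.9 min
Rate = 60 / 13.9
= 4.32 units/hour (bottleneck: 13.9min)


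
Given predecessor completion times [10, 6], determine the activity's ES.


ES = max of all predecessor completion times
Predecessors: [10, 6]
ES = max(10, 6)
= 10


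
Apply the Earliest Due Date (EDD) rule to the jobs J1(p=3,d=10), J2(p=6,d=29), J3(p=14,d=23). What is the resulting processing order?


EDD: sort by earliest due date
  J1: d=10, p=3
  J3: d=23, p=14
  J2: d=29, p=6
Order: J1 → J3 → J2


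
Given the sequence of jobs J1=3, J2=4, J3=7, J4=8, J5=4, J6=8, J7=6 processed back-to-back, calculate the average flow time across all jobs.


Completion times:
  J1: completes at 3
  J2: completes at 7
  J3: completes at 14
  J4: completes at 22
  J5: completes at 26
  J6: completes at 34
  J7: completes at 40
Sum = 146
Average = 146/7
= 20.86


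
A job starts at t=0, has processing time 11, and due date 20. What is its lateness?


Completion = 0 + 11 = 11
Lateness = C - d = 11 - 20
= -9


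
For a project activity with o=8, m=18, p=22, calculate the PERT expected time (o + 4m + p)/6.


te = (o + 4m + p) / 6
= (8 + 4×18 + 22) / 6
= (8 + 72 + 22) / 6
= 102 / 6
= 17.00


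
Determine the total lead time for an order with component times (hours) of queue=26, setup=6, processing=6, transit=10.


Lead time = queue + setup + processing + transit
= 26 + 6 + 6 + 10
= 48 hours


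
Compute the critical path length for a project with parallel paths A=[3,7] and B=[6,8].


Path A: 3 + 7 = 10
Path B: 6 + 8 = 14
Critical path = longest = max(10, 14)
= 14 (Path B)


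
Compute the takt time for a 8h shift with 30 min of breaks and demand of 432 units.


Available = 8×60 - 30 = 450 min
Takt time = 450 / 432
= 1.04 min/unit


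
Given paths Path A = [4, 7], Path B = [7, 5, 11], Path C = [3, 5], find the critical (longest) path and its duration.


Path A: 4 + 7 = 11
Path B: 7 + 5 + 11 = 23
Path C: 3 + 5 = 8
Critical path = longest = max(11, 23, 8)
= 23 (Path B)


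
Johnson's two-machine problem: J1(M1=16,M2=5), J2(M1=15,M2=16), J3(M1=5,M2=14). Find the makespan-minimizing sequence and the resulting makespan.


Johnson's rule:
Group 1 (M1≤M2, sort by M1): ['J3', 'J2']
Group 2 (M1>M2, sort desc M2): ['J1']
Sequence: J3 → J2 → J1
Makespan calculation:
  J3: M1 done=5, M2 done=19
  J2: M1 done=20, M2 done=36
  J1: M1 done=36, M2 done=41
= Sequence: J3 → J2 → J1, Makespan: 41


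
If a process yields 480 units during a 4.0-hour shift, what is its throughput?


Throughput = units / time
= 480 / 4.0
= 120.0 units/hour


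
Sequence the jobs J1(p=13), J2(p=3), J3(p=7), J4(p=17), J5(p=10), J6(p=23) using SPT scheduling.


SPT: sort by shortest processing time
  J2: p=3
  J3: p=7
  J5: p=10
  J1: p=13
  J4: p=17
  J6: p=23
Order: J2 → J3 → J5 → J1 → J4 → J6


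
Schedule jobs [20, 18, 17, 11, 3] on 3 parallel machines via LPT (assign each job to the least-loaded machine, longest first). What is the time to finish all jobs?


Jobs (LPT sorted): [20, 18, 17, 11, 3]
Machines: 3
  J=20 → Machine 1 (load: 0+20=20)
  J=18 → Machine 2 (load: 0+18=18)
  J=17 → Machine 3 (load: 0+17=17)
  J=11 → Machine 3 (load: 17+11=28)
  J=3 → Machine 2 (load: 18+3=21)
Machine loads: [20, 21, 28]
Makespan = max = 28 time units


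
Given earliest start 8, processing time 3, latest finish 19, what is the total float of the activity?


EF = ES + duration = 8 + 3 = 11
LS = LF - duration = 19 - 3 = 16
Total Float = LF - EF = 19 - 11
(or LS - ES = 16 - 8)
= 8


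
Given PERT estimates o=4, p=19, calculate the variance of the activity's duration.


σ² = ((p - o) / 6)² = (p - o)² / 36
= (19 - 4)² / 36
= 15² / 36
= 225 / 36
= 6.2500


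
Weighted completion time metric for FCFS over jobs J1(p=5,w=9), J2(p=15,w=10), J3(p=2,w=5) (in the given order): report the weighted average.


Completion times:
  J1: C=5, w×C=9×5=45
  J2: C=20, w×C=10×20=200
  J3: C=22, w×C=5×22=110
Sum w×C = 355
Sum w = 24
Weighted avg = 355/24
= 14.79


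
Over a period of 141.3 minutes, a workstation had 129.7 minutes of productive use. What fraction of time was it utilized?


Utilization = busy / total × 100
= 129.7 / 141.3 × 100
= 91.8%


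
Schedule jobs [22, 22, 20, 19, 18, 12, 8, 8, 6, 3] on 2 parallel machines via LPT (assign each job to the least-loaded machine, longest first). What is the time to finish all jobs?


Jobs (LPT sorted): [22, 22, 20, 19, 18, 12, 8, 8, 6, 3]
Machines: 2
  J=22 → Machine 1 (load: 0+22=22)
  J=22 → Machine 2 (load: 0+22=22)
  J=20 → Machine 1 (load: 22+20=42)
  J=19 → Machine 2 (load: 22+19=41)
  J=18 → Machine 2 (load: 41+18=59)
  J=12 → Machine 1 (load: 42+12=54)
  J=8 → Machine 1 (load: 54+8=62)
  J=8 → Machine 2 (load: 59+8=67)
  J=6 → Machine 1 (load: 62+6=68)
  J=3 → Machine 2 (load: 67+3=70)
Machine loads: [68, 70]
Makespan = max = 70 time units


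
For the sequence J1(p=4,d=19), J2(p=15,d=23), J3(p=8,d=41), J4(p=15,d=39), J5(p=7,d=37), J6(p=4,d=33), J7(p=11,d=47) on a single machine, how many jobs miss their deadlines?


Completion vs due date:
  J1: C=4, d=19 → on time
  J2: C=19, d=23 → on time
  J3: C=27, d=41 → on time
  J4: C=42, d=39 → TARDY
  J5: C=49, d=37 → TARDY
  J6: C=53, d=33 → TARDY
  J7: C=64, d=47 → TARDY
Tardy jobs: J4, J5, J6, J7
Count = 4


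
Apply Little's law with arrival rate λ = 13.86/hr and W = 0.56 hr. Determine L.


Little's law: L = λ × W
= 13.86 × 0.56
= 7.76


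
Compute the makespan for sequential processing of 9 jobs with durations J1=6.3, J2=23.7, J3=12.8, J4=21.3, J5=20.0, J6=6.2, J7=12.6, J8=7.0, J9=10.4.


Sequential makespan: sum all processing times
= 6.3 + 23.7 + 12.8 + 21.3 + 20.0 + 6.2 + 12.6 + 7.0 + 10.4
= 120.3 time units


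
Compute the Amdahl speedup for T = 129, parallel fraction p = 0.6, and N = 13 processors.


Amdahl's law: T_p = T × ((1-p) + p/N)
= 129 × ((1-0.6) + 0.6/13)
= 129 × (0.40 + 0.0462)
= 129 × 0.4462
= 57.55
Speedup = 129/57.55
= 2.24×


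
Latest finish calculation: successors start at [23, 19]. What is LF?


LF = min of all successor start times
Successors start at: [23, 19]
LF = min(23, 19)
= 19


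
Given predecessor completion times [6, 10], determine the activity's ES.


ES = max of all predecessor completion times
Predecessors: [6, 10]
ES = max(6, 10)
= 10


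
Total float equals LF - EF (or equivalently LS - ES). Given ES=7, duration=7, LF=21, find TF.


EF = ES + duration = 7 + 7 = 14
LS = LF - duration = 21 - 7 = 14
Total Float = LF - EF = 21 - 14
(or LS - ES = 14 - 7)
= 7


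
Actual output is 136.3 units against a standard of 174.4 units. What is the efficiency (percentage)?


Efficiency = (actual / standard) × 100
= (136.3 / 174.4) × 100
= 78.2%


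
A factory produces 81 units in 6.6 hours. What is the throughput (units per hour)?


Throughput = units / time
= 81 / 6.6
= 12.3 units/hour


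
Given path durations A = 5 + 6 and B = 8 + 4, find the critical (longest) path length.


Path A: 5 + 6 = 11
Path B: 8 + 4 = 12
Critical path = longest = max(11, 12)
= 12 (Path B)


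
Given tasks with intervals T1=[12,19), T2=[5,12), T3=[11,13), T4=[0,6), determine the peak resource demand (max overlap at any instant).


Check each time point for overlaps:
  t=5: 2 tasks active (T2, T4)
Max concurrent = 2


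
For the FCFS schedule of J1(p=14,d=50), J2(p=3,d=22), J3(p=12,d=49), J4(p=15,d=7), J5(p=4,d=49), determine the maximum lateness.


Lateness per job (L = C - d):
  J1: C=14, d=50, L=-36
  J2: C=17, d=22, L=-5
  J3: C=29, d=49, L=-20
  J4: C=44, d=7, L=37
  J5: C=48, d=49, L=-1
Lmax = max(-36, -5, -20, 37, -1)
= 37


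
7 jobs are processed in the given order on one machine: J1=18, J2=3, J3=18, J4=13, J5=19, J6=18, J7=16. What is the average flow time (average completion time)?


Completion times:
  J1: completes at 18
  J2: completes at 21
  J3: completes at 39
  J4: completes at 52
  J5: completes at 71
  J6: completes at 89
  J7: completes at 105
Sum = 395
Average = 395/7
= 56.43


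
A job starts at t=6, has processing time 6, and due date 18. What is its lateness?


Completion = 6 + 6 = 12
Lateness = C - d = 12 - 18
= -6


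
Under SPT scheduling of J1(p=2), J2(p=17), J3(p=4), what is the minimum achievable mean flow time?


SPT order: J1 → J3 → J2
Completion times:
  J1: C=2
  J3: C=6
  J2: C=23
Sum = 31, n = 3
Mean flow = 31/3
= 10.33


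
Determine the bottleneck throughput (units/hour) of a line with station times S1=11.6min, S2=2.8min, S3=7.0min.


Bottleneck = longest station time
Station times: [11.6, 2.8, 7.0]
Max = 11.6 min
Rate = 60 / 11.6
= 5.17 units/hour (bottleneck: 11.6min)


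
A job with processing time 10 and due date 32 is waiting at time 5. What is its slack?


Slack = due - current_time - processing
= 32 - 5 - 10
= 17


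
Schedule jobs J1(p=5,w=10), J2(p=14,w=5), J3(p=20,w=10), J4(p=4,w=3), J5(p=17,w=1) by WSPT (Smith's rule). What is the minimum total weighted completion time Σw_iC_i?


WSPT order (by p/w): J1 → J4 → J3 → J2 → J5
  J1: C=5, w·C=10×5=50
  J4: C=9, w·C=3×9=27
  J3: C=29, w·C=10×29=290
  J2: C=43, w·C=5×43=215
  J5: C=60, w·C=1×60=60
Σ w·C = 642
= 642


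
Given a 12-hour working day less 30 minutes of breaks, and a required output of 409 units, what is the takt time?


Available = 12×60 - 30 = 690 min
Takt time = 690 / 409
= 1.69 min/unit


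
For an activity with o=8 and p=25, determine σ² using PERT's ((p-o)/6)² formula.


σ² = ((p - o) / 6)² = (p - o)² / 36
= (25 - 8)² / 36
= 17² / 36
= 289 / 36
= 8.0278


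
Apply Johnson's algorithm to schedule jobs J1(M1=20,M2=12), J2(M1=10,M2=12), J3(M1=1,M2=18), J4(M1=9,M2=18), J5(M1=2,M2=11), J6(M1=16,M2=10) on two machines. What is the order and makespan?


Johnson's rule:
Group 1 (M1≤M2, sort by M1): ['J3', 'J5', 'J4', 'J2']
Group 2 (M1>M2, sort desc M2): ['J1', 'J6']
Sequence: J3 → J5 → J4 → J2 → J1 → J6
Makespan calculation:
  J3: M1 done=1, M2 done=19
  J5: M1 done=3, M2 done=30
  J4: M1 done=12, M2 done=48
  J2: M1 done=22, M2 done=60
  J1: M1 done=42, M2 done=72
  J6: M1 done=58, M2 done=82
= Sequence: J3 → J5 → J4 → J2 → J1 → J6, Makespan: 82


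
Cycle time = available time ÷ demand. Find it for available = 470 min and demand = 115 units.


Cycle time = available time / demand
= 470 / 115
= 4.09 min/unit


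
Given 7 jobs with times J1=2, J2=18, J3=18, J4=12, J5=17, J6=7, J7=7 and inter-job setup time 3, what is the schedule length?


Makespan = Σ processing + (n-1) × setup
= (2 + 18 + 18 + 12 + 17 + 7 + 7) + (7-1)×3
= 81 + 18
= 99 time units


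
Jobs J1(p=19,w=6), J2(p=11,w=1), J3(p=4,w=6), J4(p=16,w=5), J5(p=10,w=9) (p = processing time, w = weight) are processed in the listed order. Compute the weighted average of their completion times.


Completion times:
  J1: C=19, w×C=6×19=114
  J2: C=30, w×C=1×30=30
  J3: C=34, w×C=6×34=204
  J4: C=50, w×C=5×50=250
  J5: C=60, w×C=9×60=540
Sum w×C = 1138
Sum w = 27
Weighted avg = 1138/27
= 42.15


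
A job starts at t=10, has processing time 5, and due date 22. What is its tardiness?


Completion = start + processing = 10 + 5 = 15
Tardiness = max(0, C - d) = max(0, 15 - 22)
= max(0, -7)
= 0


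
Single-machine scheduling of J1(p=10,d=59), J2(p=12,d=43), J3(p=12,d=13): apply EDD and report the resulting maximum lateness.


EDD order: J3 → J2 → J1
Completion and lateness:
  J3: C=12, d=13, L=12-13=-1
  J2: C=24, d=43, L=24-43=-19
  J1: C=34, d=59, L=34-59=-25
Lmax = max(-1, -19, -25)
= -1


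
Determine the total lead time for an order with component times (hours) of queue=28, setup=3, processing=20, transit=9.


Lead time = queue + setup + processing + transit
= 28 + 3 + 20 + 9
= 60 hours


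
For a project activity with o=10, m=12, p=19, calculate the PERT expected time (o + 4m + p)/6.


te = (o + 4m + p) / 6
= (10 + 4×12 + 19) / 6
= (10 + 48 + 19) / 6
= 77 / 6
= 12.83


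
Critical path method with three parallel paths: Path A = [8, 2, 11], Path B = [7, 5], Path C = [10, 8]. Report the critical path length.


Path A: 8 + 2 + 11 = 21
Path B: 7 + 5 = 12
Path C: 10 + 8 = 18
Critical path = longest = max(21, 12, 18)
= 21 (Path A)


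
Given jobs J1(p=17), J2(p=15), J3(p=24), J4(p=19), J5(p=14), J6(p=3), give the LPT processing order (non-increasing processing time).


LPT: sort by longest processing time first
  J3: p=24
  J4: p=19
  J1: p=17
  J2: p=15
  J5: p=14
  J6: p=3
Order: J3 → J4 → J1 → J2 → J5 → J6


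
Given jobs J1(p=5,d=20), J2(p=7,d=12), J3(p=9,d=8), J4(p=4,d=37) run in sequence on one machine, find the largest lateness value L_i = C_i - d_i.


Lateness per job (L = C - d):
  J1: C=5, d=20, L=-15
  J2: C=12, d=12, L=0
  J3: C=21, d=8, L=13
  J4: C=25, d=37, L=-12
Lmax = max(-15, 0, 13, -12)
= 13


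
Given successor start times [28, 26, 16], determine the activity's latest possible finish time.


LF = min of all successor start times
Successors start at: [28, 26, 16]
LF = min(28, 26, 16)
= 16


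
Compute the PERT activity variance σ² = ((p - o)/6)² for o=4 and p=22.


σ² = ((p - o) / 6)² = (p - o)² / 36
= (22 - 4)² / 36
= 18² / 36
= 324 / 36
= 9.0000


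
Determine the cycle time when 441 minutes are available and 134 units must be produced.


Cycle time = available time / demand
= 441 / 134
= 3.29 min/unit


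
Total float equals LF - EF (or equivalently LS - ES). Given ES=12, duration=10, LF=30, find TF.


EF = ES + duration = 12 + 10 = 22
LS = LF - duration = 30 - 10 = 20
Total Float = LF - EF = 30 - 22
(or LS - ES = 20 - 12)
= 8


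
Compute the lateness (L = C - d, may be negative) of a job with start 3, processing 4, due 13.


Completion = 3 + 4 = 7
Lateness = C - d = 7 - 13
= -6


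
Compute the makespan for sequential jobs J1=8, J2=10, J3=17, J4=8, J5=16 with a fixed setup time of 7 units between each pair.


Makespan = Σ processing + (n-1) × setup
= (8 + 10 + 17 + 8 + 16) + (5-1)×7
= 59 + 28
= 87 time units


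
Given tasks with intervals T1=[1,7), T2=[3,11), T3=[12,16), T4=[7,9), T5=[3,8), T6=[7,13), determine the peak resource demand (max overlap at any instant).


Check each time point for overlaps:
  t=7: 4 tasks active (T2, T4, T5, T6)
Max concurrent = 4


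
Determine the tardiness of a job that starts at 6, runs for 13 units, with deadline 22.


Completion = start + processing = 6 + 13 = 19
Tardiness = max(0, C - d) = max(0, 19 - 22)
= max(0, -3)
= 0


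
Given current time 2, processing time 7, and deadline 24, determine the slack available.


Slack = due - current_time - processing
= 24 - 2 - 7
= 15


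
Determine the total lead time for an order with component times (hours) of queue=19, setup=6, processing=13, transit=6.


Lead time = queue + setup + processing + transit
= 19 + 6 + 13 + 6
= 44 hours


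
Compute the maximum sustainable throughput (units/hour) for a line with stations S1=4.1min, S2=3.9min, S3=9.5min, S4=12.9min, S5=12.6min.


Bottleneck = longest station time
Station times: [4.1, 3.9, 9.5, 12.9, 12.6]
Max = 12.9 min
Rate = 60 / 12.9
= 4.65 units/hour (bottleneck: 12.9min)


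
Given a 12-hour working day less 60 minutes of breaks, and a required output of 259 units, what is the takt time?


Available = 12×60 - 60 = 660 min
Takt time = 660 / 259
= 2.55 min/unit


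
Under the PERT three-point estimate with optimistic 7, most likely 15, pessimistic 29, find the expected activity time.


te = (o + 4m + p) / 6
= (7 + 4×15 + 29) / 6
= (7 + 60 + 29) / 6
= 96 / 6
= 16.00


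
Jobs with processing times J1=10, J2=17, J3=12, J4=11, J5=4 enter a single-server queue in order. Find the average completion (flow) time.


Completion times:
  J1: completes at 10
  J2: completes at 27
  J3: completes at 39
  J4: completes at 50
  J5: completes at 54
Sum = 180
Average = 180/5
= 36.00


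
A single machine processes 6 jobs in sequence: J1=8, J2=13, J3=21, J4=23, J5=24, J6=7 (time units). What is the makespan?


Sequential makespan: sum all processing times
= 8 + 13 + 21 + 23 + 24 + 7
= 96 time units


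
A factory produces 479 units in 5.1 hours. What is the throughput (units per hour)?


Throughput = units / time
= 479 / 5.1
= 93.9 units/hour


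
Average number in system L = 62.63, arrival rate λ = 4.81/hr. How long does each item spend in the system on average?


Little's law: L = λW → W = L / λ
= 62.63 / 4.81
= 13.02 hours


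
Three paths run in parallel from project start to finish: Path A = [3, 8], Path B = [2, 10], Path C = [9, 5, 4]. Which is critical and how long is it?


Path A: 3 + 8 = 11
Path B: 2 + 10 = 12
Path C: 9 + 5 + 4 = 18
Critical path = longest = max(11, 12, 18)
= 18 (Path C)


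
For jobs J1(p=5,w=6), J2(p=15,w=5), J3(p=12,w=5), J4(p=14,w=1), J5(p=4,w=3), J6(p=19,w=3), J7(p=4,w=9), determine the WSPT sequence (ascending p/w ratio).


WSPT (Smith's rule): sort by p/w ascending
  J7: p/w = 4/9 = 0.444
  J1: p/w = 5/6 = 0.833
  J5: p/w = 4/3 = 1.333
  J3: p/w = 12/5 = 2.400
  J2: p/w = 15/5 = 3.000
  J6: p/w = 19/3 = 6.333
  J4: p/w = 14/1 = 14.000
Order: J7 → J1 → J5 → J3 → J2 → J6 → J4


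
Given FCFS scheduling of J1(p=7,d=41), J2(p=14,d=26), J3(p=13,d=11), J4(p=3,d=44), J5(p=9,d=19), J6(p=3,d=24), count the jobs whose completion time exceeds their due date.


Completion vs due date:
  J1: C=7, d=41 → on time
  J2: C=21, d=26 → on time
  J3: C=34, d=11 → TARDY
  J4: C=37, d=44 → on time
  J5: C=46, d=19 → TARDY
  J6: C=49, d=24 → TARDY
Tardy jobs: J3, J5, J6
Count = 3


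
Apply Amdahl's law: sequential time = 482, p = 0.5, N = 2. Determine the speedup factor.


Amdahl's law: T_p = T × ((1-p) + p/N)
= 482 × ((1-0.5) + 0.5/2)
= 482 × (0.50 + 0.2500)
= 482 × 0.7500
= 361.50
Speedup = 482/361.50
= 1.33×


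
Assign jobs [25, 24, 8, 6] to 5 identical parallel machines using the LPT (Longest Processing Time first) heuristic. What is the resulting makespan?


Jobs (LPT sorted): [25, 24, 8, 6]
Machines: 5
  J=25 → Machine 1 (load: 0+25=25)
  J=24 → Machine 2 (load: 0+24=24)
  J=8 → Machine 3 (load: 0+8=8)
  J=6 → Machine 4 (load: 0+6=6)
Machine loads: [25, 24, 8, 6, 0]
Makespan = max = 25 time units


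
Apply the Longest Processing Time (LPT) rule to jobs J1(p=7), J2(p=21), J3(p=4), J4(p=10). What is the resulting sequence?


LPT: sort by longest processing time first
  J2: p=21
  J4: p=10
  J1: p=7
  J3: p=4
Order: J2 → J4 → J1 → J3


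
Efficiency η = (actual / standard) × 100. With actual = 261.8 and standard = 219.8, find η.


Efficiency = (actual / standard) × 100
= (261.8 / 219.8) × 100
= 119.1%


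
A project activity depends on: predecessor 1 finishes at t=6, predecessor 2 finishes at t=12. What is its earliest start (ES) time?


ES = max of all predecessor completion times
Predecessors: [6, 12]
ES = max(6, 12)
= 12


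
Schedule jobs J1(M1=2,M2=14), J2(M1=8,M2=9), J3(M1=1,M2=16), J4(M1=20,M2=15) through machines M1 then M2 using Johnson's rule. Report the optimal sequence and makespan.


Johnson's rule:
Group 1 (M1≤M2, sort by M1): ['J3', 'J1', 'J2']
Group 2 (M1>M2, sort desc M2): ['J4']
Sequence: J3 → J1 → J2 → J4
Makespan calculation:
  J3: M1 done=1, M2 done=17
  J1: M1 done=3, M2 done=31
  J2: M1 done=11, M2 done=40
  J4: M1 done=31, M2 done=55
= Sequence: J3 → J1 → J2 → J4, Makespan: 55


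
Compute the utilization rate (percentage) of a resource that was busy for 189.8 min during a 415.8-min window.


Utilization = busy / total × 100
= 189.8 / 415.8 × 100
= 45.6%


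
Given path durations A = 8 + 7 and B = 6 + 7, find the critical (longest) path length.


Path A: 8 + 7 = 15
Path B: 6 + 7 = 13
Critical path = longest = max(15, 13)
= 15 (Path A)


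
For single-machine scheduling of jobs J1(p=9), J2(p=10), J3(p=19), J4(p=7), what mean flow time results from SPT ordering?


SPT order: J4 → J1 → J2 → J3
Completion times:
  J4: C=7
  J1: C=16
  J2: C=26
  J3: C=45
Sum = 94, n = 4
Mean flow = 94/4
= 23.50


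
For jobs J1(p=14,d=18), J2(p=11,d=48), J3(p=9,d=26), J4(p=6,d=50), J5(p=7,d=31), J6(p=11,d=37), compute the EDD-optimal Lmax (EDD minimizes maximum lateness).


EDD order: J1 → J3 → J5 → J6 → J2 → J4
Completion and lateness:
  J1: C=14, d=18, L=14-18=-4
  J3: C=23, d=26, L=23-26=-3
  J5: C=30, d=31, L=30-31=-1
  J6: C=41, d=37, L=41-37=4
  J2: C=52, d=48, L=52-48=4
  J4: C=58, d=50, L=58-50=8
Lmax = max(-4, -3, -1, 4, 4, 8)
= 8


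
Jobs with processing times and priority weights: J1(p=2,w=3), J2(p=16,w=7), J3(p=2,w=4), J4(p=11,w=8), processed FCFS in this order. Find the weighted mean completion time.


Completion times:
  J1: C=2, w×C=3×2=6
  J2: C=18, w×C=7×18=126
  J3: C=20, w×C=4×20=80
  J4: C=31, w×C=8×31=248
Sum w×C = 460
Sum w = 22
Weighted avg = 460/22
= 20.91


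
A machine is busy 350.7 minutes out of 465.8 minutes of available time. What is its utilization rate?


Utilization = busy / total × 100
= 350.7 / 465.8 × 100
= 75.3%


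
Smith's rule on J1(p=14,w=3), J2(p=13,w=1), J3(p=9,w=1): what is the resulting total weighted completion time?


WSPT order (by p/w): J1 → J3 → J2
  J1: C=14, w·C=3×14=42
  J3: C=23, w·C=1×23=23
  J2: C=36, w·C=1×36=36
Σ w·C = 101
= 101


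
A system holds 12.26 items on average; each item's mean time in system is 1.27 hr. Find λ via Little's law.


Little's law: L = λW → λ = L / W
= 12.26 / 1.27
= 9.65 per hour


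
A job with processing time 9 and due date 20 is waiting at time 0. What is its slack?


Slack = due - current_time - processing
= 20 - 0 - 9
= 11


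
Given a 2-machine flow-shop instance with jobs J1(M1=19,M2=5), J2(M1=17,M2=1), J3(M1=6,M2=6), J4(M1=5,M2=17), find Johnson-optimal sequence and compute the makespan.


Johnson's rule:
Group 1 (M1≤M2, sort by M1): ['J4', 'J3']
Group 2 (M1>M2, sort desc M2): ['J1', 'J2']
Sequence: J4 → J3 → J1 → J2
Makespan calculation:
  J4: M1 done=5, M2 done=22
  J3: M1 done=11, M2 done=28
  J1: M1 done=30, M2 done=35
  J2: M1 done=47, M2 done=48
= Sequence: J4 → J3 → J1 → J2, Makespan: 48


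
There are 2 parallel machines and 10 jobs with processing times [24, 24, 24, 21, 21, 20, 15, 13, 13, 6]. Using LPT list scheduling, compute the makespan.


Jobs (LPT sorted): [24, 24, 24, 21, 21, 20, 15, 13, 13, 6]
Machines: 2
  J=24 → Machine 1 (load: 0+24=24)
  J=24 → Machine 2 (load: 0+24=24)
  J=24 → Machine 1 (load: 24+24=48)
  J=21 → Machine 2 (load: 24+21=45)
  J=21 → Machine 2 (load: 45+21=66)
  J=20 → Machine 1 (load: 48+20=68)
  J=15 → Machine 2 (load: 66+15=81)
  J=13 → Machine 1 (load: 68+13=81)
  J=13 → Machine 1 (load: 81+13=94)
  J=6 → Machine 2 (load: 81+6=87)
Machine loads: [94, 87]
Makespan = max = 94 time units


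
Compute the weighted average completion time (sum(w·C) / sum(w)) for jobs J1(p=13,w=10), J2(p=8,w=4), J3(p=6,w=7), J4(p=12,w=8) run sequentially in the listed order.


Completion times:
  J1: C=13, w×C=10×13=130
  J2: C=21, w×C=4×21=84
  J3: C=27, w×C=7×27=189
  J4: C=39, w×C=8×39=312
Sum w×C = 715
Sum w = 29
Weighted avg = 715/29
= 24.66


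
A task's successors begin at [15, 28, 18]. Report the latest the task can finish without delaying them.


LF = min of all successor start times
Successors start at: [15, 28, 18]
LF = min(15, 28, 18)
= 15


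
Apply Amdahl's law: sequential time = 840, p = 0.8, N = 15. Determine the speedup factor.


Amdahl's law: T_p = T × ((1-p) + p/N)
= 840 × ((1-0.8) + 0.8/15)
= 840 × (0.20 + 0.0533)
= 840 × 0.2533
= 212.80
Speedup = 840/212.80
= 3.95×


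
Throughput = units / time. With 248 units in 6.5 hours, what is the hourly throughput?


Throughput = units / time
= 248 / 6.5
= 38.2 units/hour


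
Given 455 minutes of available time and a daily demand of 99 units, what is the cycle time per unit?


Cycle time = available time / demand
= 455 / 99
= 4.60 min/unit


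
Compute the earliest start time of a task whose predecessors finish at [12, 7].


ES = max of all predecessor completion times
Predecessors: [12, 7]
ES = max(12, 7)
= 12


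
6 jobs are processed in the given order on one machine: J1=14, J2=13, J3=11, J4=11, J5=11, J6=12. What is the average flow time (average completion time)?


Completion times:
  J1: completes at 14
  J2: completes at 27
  J3: completes at 38
  J4: completes at 49
  J5: completes at 60
  J6: completes at 72
Sum = 260
Average = 260/6
= 43.33


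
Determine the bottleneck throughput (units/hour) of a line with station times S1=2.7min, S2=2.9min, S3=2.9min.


Bottleneck = longest station time
Station times: [2.7, 2.9, 2.9]
Max = 2.9 min
Rate = 60 / 2.9
= 20.69 units/hour (bottleneck: 2.9min)


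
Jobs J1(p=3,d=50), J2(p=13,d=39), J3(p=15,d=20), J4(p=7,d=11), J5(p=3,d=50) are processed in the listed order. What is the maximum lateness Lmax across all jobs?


Lateness per job (L = C - d):
  J1: C=3, d=50, L=-47
  J2: C=16, d=39, L=-23
  J3: C=31, d=20, L=11
  J4: C=38, d=11, L=27
  J5: C=41, d=50, L=-9
Lmax = max(-47, -23, 11, 27, -9)
= 27


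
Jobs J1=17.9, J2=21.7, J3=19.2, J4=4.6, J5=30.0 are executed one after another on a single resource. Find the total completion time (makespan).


Sequential makespan: sum all processing times
= 17.9 + 21.7 + 19.2 + 4.6 + 30.0
= 93.4 time units


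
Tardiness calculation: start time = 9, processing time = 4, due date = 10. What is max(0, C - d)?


Completion = start + processing = 9 + 4 = 13
Tardiness = max(0, C - d) = max(0, 13 - 10)
= max(0, 3)
= 3


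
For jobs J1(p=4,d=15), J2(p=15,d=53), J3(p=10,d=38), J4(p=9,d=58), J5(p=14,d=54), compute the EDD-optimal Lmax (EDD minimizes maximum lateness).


EDD order: J1 → J3 → J2 → J5 → J4
Completion and lateness:
  J1: C=4, d=15, L=4-15=-11
  J3: C=14, d=38, L=14-38=-24
  J2: C=29, d=53, L=29-53=-24
  J5: C=43, d=54, L=43-54=-11
  J4: C=52, d=58, L=52-58=-6
Lmax = max(-11, -24, -24, -11, -6)
= -6


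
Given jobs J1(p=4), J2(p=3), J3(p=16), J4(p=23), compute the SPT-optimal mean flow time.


SPT order: J2 → J1 → J3 → J4
Completion times:
  J2: C=3
  J1: C=7
  J3: C=23
  J4: C=46
Sum = 79, n = 4
Mean flow = 79/4
= 19.75


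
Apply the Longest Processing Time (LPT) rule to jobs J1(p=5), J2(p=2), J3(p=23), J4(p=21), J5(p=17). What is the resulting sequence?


LPT: sort by longest processing time first
  J3: p=23
  J4: p=21
  J5: p=17
  J1: p=5
  J2: p=2
Order: J3 → J4 → J5 → J1 → J2


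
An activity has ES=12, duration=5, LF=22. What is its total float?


EF = ES + duration = 12 + 5 = 17
LS = LF - duration = 22 - 5 = 17
Total Float = LF - EF = 22 - 17
(or LS - ES = 17 - 12)
= 5


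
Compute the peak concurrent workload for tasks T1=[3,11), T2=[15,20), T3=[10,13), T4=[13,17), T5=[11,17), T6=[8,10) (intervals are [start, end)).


Check each time point for overlaps:
  t=15: 3 tasks active (T2, T4, T5)
Max concurrent = 3


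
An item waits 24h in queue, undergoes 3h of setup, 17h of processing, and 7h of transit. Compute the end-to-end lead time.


Lead time = queue + setup + processing + transit
= 24 + 3 + 17 + 7
= 51 hours


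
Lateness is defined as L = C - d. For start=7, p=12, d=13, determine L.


Completion = 7 + 12 = 19
Lateness = C - d = 19 - 13
= 6


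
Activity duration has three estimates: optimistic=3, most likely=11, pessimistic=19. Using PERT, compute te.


te = (o + 4m + p) / 6
= (3 + 4×11 + 19) / 6
= (3 + 44 + 19) / 6
= 66 / 6
= 11.00


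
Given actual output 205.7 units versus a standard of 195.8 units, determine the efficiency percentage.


Efficiency = (actual / standard) × 100
= (205.7 / 195.8) × 100
= 105.1%


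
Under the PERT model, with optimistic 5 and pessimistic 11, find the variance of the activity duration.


σ² = ((p - o) / 6)² = (p - o)² / 36
= (11 - 5)² / 36
= 6² / 36
= 36 / 36
= 1.0000


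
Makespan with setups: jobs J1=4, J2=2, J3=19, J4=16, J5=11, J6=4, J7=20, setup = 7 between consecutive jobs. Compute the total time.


Makespan = Σ processing + (n-1) × setup
= (4 + 2 + 19 + 16 + 11 + 4 + 20) + (7-1)×7
= 76 + 42
= 118 time units


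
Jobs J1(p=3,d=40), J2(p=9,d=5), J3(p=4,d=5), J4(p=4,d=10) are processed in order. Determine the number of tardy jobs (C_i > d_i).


Completion vs due date:
  J1: C=3, d=40 → on time
  J2: C=12, d=5 → TARDY
  J3: C=16, d=5 → TARDY
  J4: C=20, d=10 → TARDY
Tardy jobs: J2, J3, J4
Count = 3


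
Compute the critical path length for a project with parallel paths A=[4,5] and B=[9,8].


Path A: 4 + 5 = 9
Path B: 9 + 8 = 17
Critical path = longest = max(9, 17)
= 17 (Path B)


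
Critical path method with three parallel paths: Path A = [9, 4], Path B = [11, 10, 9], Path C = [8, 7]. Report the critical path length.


Path A: 9 + 4 = 13
Path B: 11 + 10 + 9 = 30
Path C: 8 + 7 = 15
Critical path = longest = max(13, 30, 15)
= 30 (Path B)


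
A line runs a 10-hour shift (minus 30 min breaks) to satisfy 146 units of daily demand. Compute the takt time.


Available = 10×60 - 30 = 570 min
Takt time = 570 / 146
= 3.90 min/unit


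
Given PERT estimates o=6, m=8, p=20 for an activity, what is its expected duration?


te = (o + 4m + p) / 6
= (6 + 4×8 + 20) / 6
= (6 + 32 + 20) / 6
= 58 / 6
= 9.67


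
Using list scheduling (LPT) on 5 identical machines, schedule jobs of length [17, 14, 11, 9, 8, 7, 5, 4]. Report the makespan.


Jobs (LPT sorted): [17, 14, 11, 9, 8, 7, 5, 4]
Machines: 5
  J=17 → Machine 1 (load: 0+17=17)
  J=14 → Machine 2 (load: 0+14=14)
  J=11 → Machine 3 (load: 0+11=11)
  J=9 → Machine 4 (load: 0+9=9)
  J=8 → Machine 5 (load: 0+8=8)
  J=7 → Machine 5 (load: 8+7=15)
  J=5 → Machine 4 (load: 9+5=14)
  J=4 → Machine 3 (load: 11+4=15)
Machine loads: [17, 14, 15, 14, 15]
Makespan = max = 17 time units


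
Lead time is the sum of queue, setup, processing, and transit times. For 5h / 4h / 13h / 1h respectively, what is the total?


Lead time = queue + setup + processing + transit
= 5 + 4 + 13 + 1
= 23 hours


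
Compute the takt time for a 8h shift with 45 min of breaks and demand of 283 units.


Available = 8×60 - 45 = 435 min
Takt time = 435 / 283
= 1.54 min/unit


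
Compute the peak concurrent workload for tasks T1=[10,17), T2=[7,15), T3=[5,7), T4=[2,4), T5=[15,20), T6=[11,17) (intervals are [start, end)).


Check each time point for overlaps:
  t=11: 3 tasks active (T1, T2, T6)
Max concurrent = 3


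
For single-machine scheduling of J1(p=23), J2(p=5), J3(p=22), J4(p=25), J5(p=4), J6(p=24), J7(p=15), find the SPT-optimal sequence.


SPT: sort by shortest processing time
  J5: p=4
  J2: p=5
  J7: p=15
  J3: p=22
  J1: p=23
  J6: p=24
  J4: p=25
Order: J5 → J2 → J7 → J3 → J1 → J6 → J4


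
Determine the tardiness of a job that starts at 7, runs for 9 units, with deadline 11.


Completion = start + processing = 7 + 9 = 16
Tardiness = max(0, C - d) = max(0, 16 - 11)
= max(0, 5)
= 5


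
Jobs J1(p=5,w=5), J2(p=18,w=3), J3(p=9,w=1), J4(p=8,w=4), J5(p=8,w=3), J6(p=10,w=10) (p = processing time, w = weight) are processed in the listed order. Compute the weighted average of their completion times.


Completion times:
  J1: C=5, w×C=5×5=25
  J2: C=23, w×C=3×23=69
  J3: C=32, w×C=1×32=32
  J4: C=40, w×C=4×40=160
  J5: C=48, w×C=3×48=144
  J6: C=58, w×C=10×58=580
Sum w×C = 1010
Sum w = 26
Weighted avg = 1010/26
= 38.85
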